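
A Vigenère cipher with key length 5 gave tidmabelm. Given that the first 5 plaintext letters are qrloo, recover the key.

Subtract each crib letter from the matching ciphertext letter (mod 26):
t(19)−q(16)=3 → d
i(8)−r(17)=-9≡17 → r
d(3)−l(11)=-8≡18 → s
m(12)−o(14)=-2≡24 → y
a(0)−o(14)=-14≡12 → m

drsym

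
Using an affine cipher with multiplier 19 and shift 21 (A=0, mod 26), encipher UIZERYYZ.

LRCTGJJC

U(20): 19·20+21=401≡11 → L
I(8): 19·8+21=173≡17 → R
Z(25): 19·25+21=496≡2 → C
E(4): 19·4+21=97≡19 → T
R(17): 19·17+21=344≡6 → G
Y(24): 19·24+21=477≡9 → J
Y(24): 19·24+21=477≡9 → J
Z(25): 19·25+21=496≡2 → C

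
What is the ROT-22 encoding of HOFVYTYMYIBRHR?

DKBRUPUIUEXNDN

H(7): 7+22=29≡3 → D
O(14): 14+22=36≡10 → K
F(5): 5+22=27≡1 → B
V(21): 21+22=43≡17 → R
Y(24): 24+22=46≡20 → U
T(19): 19+22=41≡15 → P
Y(24): 24+22=46≡20 → U
M(12): 12+22=34≡8 → I
Y(24): 24+22=46≡20 → U
I(8): 8+22=30≡4 → E
B(1): 1+22=23 → X
R(17): 17+22=39≡13 → N
H(7): 7+22=29≡3 → D
R(17): 17+22=39≡13 → N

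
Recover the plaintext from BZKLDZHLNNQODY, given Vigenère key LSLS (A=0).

QHZTSHWTCVFWSG

Repeat the key across the ciphertext: LSLSLSLSLSLSLS
B(1)−L(11): -10≡16 → Q
Z(25)−S(18): 7 → H
K(10)−L(11): -1≡25 → Z
L(11)−S(18): -7≡19 → T
D(3)−L(11): -8≡18 → S
Z(25)−S(18): 7 → H
H(7)−L(11): -4≡22 → W
L(11)−S(18): -7≡19 → T
N(13)−L(11): 2 → C
N(13)−S(18): -5≡21 → V
Q(16)−L(11): 5 → F
O(14)−S(18): -4≡22 → W
D(3)−L(11): -8≡18 → S
Y(24)−S(18): 6 → G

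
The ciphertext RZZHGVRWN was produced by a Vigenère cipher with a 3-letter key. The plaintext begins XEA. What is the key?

UVZ

Subtract each crib letter from the matching ciphertext letter (mod 26):
R(17)−X(23)=-6≡20 → U
Z(25)−E(4)=21 → V
Z(25)−A(0)=25 → Z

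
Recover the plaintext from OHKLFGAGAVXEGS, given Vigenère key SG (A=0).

WBSFNAIAIPFYOM

Repeat the key across the ciphertext: SGSGSGSGSGSGSG
O(14)−S(18): -4≡22 → W
H(7)−G(6): 1 → B
K(10)−S(18): -8≡18 → S
L(11)−G(6): 5 → F
F(5)−S(18): -13≡13 → N
G(6)−G(6): 0 → A
A(0)−S(18): -18≡8 → I
G(6)−G(6): 0 → A
A(0)−S(18): -18≡8 → I
V(21)−G(6): 15 → P
X(23)−S(18): 5 → F
E(4)−G(6): -2≡24 → Y
G(6)−S(18): -12≡14 → O
S(18)−G(6): 12 → M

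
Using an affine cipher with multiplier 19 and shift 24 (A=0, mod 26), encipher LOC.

L(11): 19·11+24=233≡25 → Z
O(14): 19·14+24=290≡4 → E
C(2): 19·2+24=62≡10 → K

ZEK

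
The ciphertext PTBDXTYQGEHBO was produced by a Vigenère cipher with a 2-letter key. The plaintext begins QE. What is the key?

Subtract each crib letter from the matching ciphertext letter (mod 26):
P(15)−Q(16)=-1≡25 → Z
T(19)−E(4)=15 → P

ZP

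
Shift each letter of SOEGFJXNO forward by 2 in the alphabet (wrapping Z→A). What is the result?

S(18): 18+2=20 → U
O(14): 14+2=16 → Q
E(4): 4+2=6 → G
G(6): 6+2=8 → I
F(5): 5+2=7 → H
J(9): 9+2=11 → L
X(23): 23+2=25 → Z
N(13): 13+2=15 → P
O(14): 14+2=16 → Q

UQGIHLZPQ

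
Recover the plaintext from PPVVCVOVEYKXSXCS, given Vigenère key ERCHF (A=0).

Repeat the key across the ciphertext: ERCHFERCHFERCHFE
P(15)−E(4): 11 → L
P(15)−R(17): -2≡24 → Y
V(21)−C(2): 19 → T
V(21)−H(7): 14 → O
C(2)−F(5): -3≡23 → X
V(21)−E(4): 17 → R
O(14)−R(17): -3≡23 → X
V(21)−C(2): 19 → T
E(4)−H(7): -3≡23 → X
Y(24)−F(5): 19 → T
K(10)−E(4): 6 → G
X(23)−R(17): 6 → G
S(18)−C(2): 16 → Q
X(23)−H(7): 16 → Q
C(2)−F(5): -3≡23 → X
S(18)−E(4): 14 → O

LYTOXRXTXTGGQQXO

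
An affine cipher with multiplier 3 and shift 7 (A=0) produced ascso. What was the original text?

pvhvl

The inverse of 3 mod 26 is 9, since 3·9=27≡1. Apply D(y)=9·(y−7) mod 26:
a(0): 9·(0−7)=-63≡15 → p
s(18): 9·(18−7)=99≡21 → v
c(2): 9·(2−7)=-45≡7 → h
s(18): 9·(18−7)=99≡21 → v
o(14): 9·(14−7)=63≡11 → l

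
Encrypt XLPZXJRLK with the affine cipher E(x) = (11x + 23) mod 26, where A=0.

X(23): 11·23+23=276≡16 → Q
L(11): 11·11+23=144≡14 → O
P(15): 11·15+23=188≡6 → G
Z(25): 11·25+23=298≡12 → M
X(23): 11·23+23=276≡16 → Q
J(9): 11·9+23=122≡18 → S
R(17): 11·17+23=210≡2 → C
L(11): 11·11+23=144≡14 → O
K(10): 11·10+23=133≡3 → D

QOGMQSCOD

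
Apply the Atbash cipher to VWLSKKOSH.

EDOHPPLHS

V(21) → E(4)
W(22) → D(3)
L(11) → O(14)
S(18) → H(7)
K(10) → P(15)
K(10) → P(15)
O(14) → L(11)
S(18) → H(7)
H(7) → S(18)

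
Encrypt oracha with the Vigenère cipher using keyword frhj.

tihlmr

Repeat the key across the message: frhjfr
o(14)+f(5): 19 → t
r(17)+r(17): 34≡8 → i
a(0)+h(7): 7 → h
c(2)+j(9): 11 → l
h(7)+f(5): 12 → m
a(0)+r(17): 17 → r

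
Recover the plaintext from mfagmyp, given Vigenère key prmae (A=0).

Repeat the key across the ciphertext: prmaepr
m(12)−p(15): -3≡23 → x
f(5)−r(17): -12≡14 → o
a(0)−m(12): -12≡14 → o
g(6)−a(0): 6 → g
m(12)−e(4): 8 → i
y(24)−p(15): 9 → j
p(15)−r(17): -2≡24 → y

xoogijy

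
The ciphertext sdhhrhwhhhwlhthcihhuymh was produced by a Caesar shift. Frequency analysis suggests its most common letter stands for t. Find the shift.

The most frequent ciphertext letter is h (appears 11 times).
h is position 7; t is position 19.
Shift = -12≡14.

14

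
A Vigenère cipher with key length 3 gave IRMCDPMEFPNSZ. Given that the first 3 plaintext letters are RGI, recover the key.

Subtract each crib letter from the matching ciphertext letter (mod 26):
I(8)−R(17)=-9≡17 → R
R(17)−G(6)=11 → L
M(12)−I(8)=4 → E

RLE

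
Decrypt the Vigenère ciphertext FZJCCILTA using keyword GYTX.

ZBQFWKSWU

Repeat the key across the ciphertext: GYTXGYTXG
F(5)−G(6): -1≡25 → Z
Z(25)−Y(24): 1 → B
J(9)−T(19): -10≡16 → Q
C(2)−X(23): -21≡5 → F
C(2)−G(6): -4≡22 → W
I(8)−Y(24): -16≡10 → K
L(11)−T(19): -8≡18 → S
T(19)−X(23): -4≡22 → W
A(0)−G(6): -6≡20 → U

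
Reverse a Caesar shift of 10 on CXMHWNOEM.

C(2): 2−10=-8≡18 → S
X(23): 23−10=13 → N
M(12): 12−10=2 → C
H(7): 7−10=-3≡23 → X
W(22): 22−10=12 → M
N(13): 13−10=3 → D
O(14): 14−10=4 → E
E(4): 4−10=-6≡20 → U
M(12): 12−10=2 → C

SNCXMDEUC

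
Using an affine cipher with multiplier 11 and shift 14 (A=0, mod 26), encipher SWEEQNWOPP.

EWGGIBWMXX

S(18): 11·18+14=212≡4 → E
W(22): 11·22+14=256≡22 → W
E(4): 11·4+14=58≡6 → G
E(4): 11·4+14=58≡6 → G
Q(16): 11·16+14=190≡8 → I
N(13): 11·13+14=157≡1 → B
W(22): 11·22+14=256≡22 → W
O(14): 11·14+14=168≡12 → M
P(15): 11·15+14=179≡23 → X
P(15): 11·15+14=179≡23 → X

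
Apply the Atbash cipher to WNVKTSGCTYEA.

DMEPGHTXGBVZ

W(22) → D(3)
N(13) → M(12)
V(21) → E(4)
K(10) → P(15)
T(19) → G(6)
S(18) → H(7)
G(6) → T(19)
C(2) → X(23)
T(19) → G(6)
Y(24) → B(1)
E(4) → V(21)
A(0) → Z(25)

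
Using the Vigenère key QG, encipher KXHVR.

ADXBH

Repeat the key across the message: QGQGQ
K(10)+Q(16): 26≡0 → A
X(23)+G(6): 29≡3 → D
H(7)+Q(16): 23 → X
V(21)+G(6): 27≡1 → B
R(17)+Q(16): 33≡7 → H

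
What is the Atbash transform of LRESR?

OIVHI

L(11) → O(14)
R(17) → I(8)
E(4) → V(21)
S(18) → H(7)
R(17) → I(8)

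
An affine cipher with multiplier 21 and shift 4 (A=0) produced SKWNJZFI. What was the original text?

The inverse of 21 mod 26 is 5, since 21·5=105≡1. Apply D(y)=5·(y−4) mod 26:
S(18): 5·(18−4)=70≡18 → S
K(10): 5·(10−4)=30≡4 → E
W(22): 5·(22−4)=90≡12 → M
N(13): 5·(13−4)=45≡19 → T
J(9): 5·(9−4)=25 → Z
Z(25): 5·(25−4)=105≡1 → B
F(5): 5·(5−4)=5 → F
I(8): 5·(8−4)=20 → U

SEMTZBFU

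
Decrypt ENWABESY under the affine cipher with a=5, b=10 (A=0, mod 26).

The inverse of 5 mod 26 is 21, since 5·21=105≡1. Apply D(y)=21·(y−10) mod 26:
E(4): 21·(4−10)=-126≡4 → E
N(13): 21·(13−10)=63≡11 → L
W(22): 21·(22−10)=252≡18 → S
A(0): 21·(0−10)=-210≡24 → Y
B(1): 21·(1−10)=-189≡19 → T
E(4): 21·(4−10)=-126≡4 → E
S(18): 21·(18−10)=168≡12 → M
Y(24): 21·(24−10)=294≡8 → I

ELSYTEMI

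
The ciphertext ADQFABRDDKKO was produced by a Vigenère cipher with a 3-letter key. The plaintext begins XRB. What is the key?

Subtract each crib letter from the matching ciphertext letter (mod 26):
A(0)−X(23)=-23≡3 → D
D(3)−R(17)=-14≡12 → M
Q(16)−B(1)=15 → P

DMP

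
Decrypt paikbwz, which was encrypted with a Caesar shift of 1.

ozhjavy

p(15): 15−1=14 → o
a(0): 0−1=-1≡25 → z
i(8): 8−1=7 → h
k(10): 10−1=9 → j
b(1): 1−1=0 → a
w(22): 22−1=21 → v
z(25): 25−1=24 → y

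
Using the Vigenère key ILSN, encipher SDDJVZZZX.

Repeat the key across the message: ILSNILSNI
S(18)+I(8): 26≡0 → A
D(3)+L(11): 14 → O
D(3)+S(18): 21 → V
J(9)+N(13): 22 → W
V(21)+I(8): 29≡3 → D
Z(25)+L(11): 36≡10 → K
Z(25)+S(18): 43≡17 → R
Z(25)+N(13): 38≡12 → M
X(23)+I(8): 31≡5 → F

AOVWDKRMF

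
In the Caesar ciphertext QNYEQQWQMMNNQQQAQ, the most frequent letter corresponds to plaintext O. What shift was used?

The most frequent ciphertext letter is Q (appears 8 times).
Q is position 16; O is position 14.
Shift = 2.

2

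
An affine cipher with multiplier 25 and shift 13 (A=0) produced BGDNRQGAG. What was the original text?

MHKAWXHNH

The inverse of 25 mod 26 is 25, since 25·25=625≡1. Apply D(y)=25·(y−13) mod 26:
B(1): 25·(1−13)=-300≡12 → M
G(6): 25·(6−13)=-175≡7 → H
D(3): 25·(3−13)=-250≡10 → K
N(13): 25·(13−13)=0 → A
R(17): 25·(17−13)=100≡22 → W
Q(16): 25·(16−13)=75≡23 → X
G(6): 25·(6−13)=-175≡7 → H
A(0): 25·(0−13)=-325≡13 → N
G(6): 25·(6−13)=-175≡7 → H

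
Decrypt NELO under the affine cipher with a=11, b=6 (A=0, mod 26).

The inverse of 11 mod 26 is 19, since 11·19=209≡1. Apply D(y)=19·(y−6) mod 26:
N(13): 19·(13−6)=133≡3 → D
E(4): 19·(4−6)=-38≡14 → O
L(11): 19·(11−6)=95≡17 → R
O(14): 19·(14−6)=152≡22 → W

DORW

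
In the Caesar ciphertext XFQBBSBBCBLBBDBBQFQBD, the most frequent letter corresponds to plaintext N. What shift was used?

The most frequent ciphertext letter is B (appears 10 times).
B is position 1; N is position 13.
Shift = -12≡14.

14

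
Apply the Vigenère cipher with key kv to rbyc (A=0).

Repeat the key across the message: kvkv
r(17)+k(10): 27≡1 → b
b(1)+v(21): 22 → w
y(24)+k(10): 34≡8 → i
c(2)+v(21): 23 → x

bwix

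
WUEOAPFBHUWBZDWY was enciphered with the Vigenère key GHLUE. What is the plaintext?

Repeat the key across the ciphertext: GHLUEGHLUEGHLUEG
W(22)−G(6): 16 → Q
U(20)−H(7): 13 → N
E(4)−L(11): -7≡19 → T
O(14)−U(20): -6≡20 → U
A(0)−E(4): -4≡22 → W
P(15)−G(6): 9 → J
F(5)−H(7): -2≡24 → Y
B(1)−L(11): -10≡16 → Q
H(7)−U(20): -13≡13 → N
U(20)−E(4): 16 → Q
W(22)−G(6): 16 → Q
B(1)−H(7): -6≡20 → U
Z(25)−L(11): 14 → O
D(3)−U(20): -17≡9 → J
W(22)−E(4): 18 → S
Y(24)−G(6): 18 → S

QNTUWJYQNQQUOJSS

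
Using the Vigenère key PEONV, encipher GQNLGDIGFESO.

Repeat the key across the message: PEONVPEONVPE
G(6)+P(15): 21 → V
Q(16)+E(4): 20 → U
N(13)+O(14): 27≡1 → B
L(11)+N(13): 24 → Y
G(6)+V(21): 27≡1 → B
D(3)+P(15): 18 → S
I(8)+E(4): 12 → M
G(6)+O(14): 20 → U
F(5)+N(13): 18 → S
E(4)+V(21): 25 → Z
S(18)+P(15): 33≡7 → H
O(14)+E(4): 18 → S

VUBYBSMUSZHS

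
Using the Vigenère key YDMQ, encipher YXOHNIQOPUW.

WAAXLLCENXI

Repeat the key across the message: YDMQYDMQYDM
Y(24)+Y(24): 48≡22 → W
X(23)+D(3): 26≡0 → A
O(14)+M(12): 26≡0 → A
H(7)+Q(16): 23 → X
N(13)+Y(24): 37≡11 → L
I(8)+D(3): 11 → L
Q(16)+M(12): 28≡2 → C
O(14)+Q(16): 30≡4 → E
P(15)+Y(24): 39≡13 → N
U(20)+D(3): 23 → X
W(22)+M(12): 34≡8 → I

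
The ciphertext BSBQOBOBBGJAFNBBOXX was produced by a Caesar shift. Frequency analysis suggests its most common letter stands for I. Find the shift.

19

The most frequent ciphertext letter is B (appears 7 times).
B is position 1; I is position 8.
Shift = -7≡19.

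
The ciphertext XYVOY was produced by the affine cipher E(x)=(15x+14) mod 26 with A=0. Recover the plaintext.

LSXAS

The inverse of 15 mod 26 is 7, since 15·7=105≡1. Apply D(y)=7·(y−14) mod 26:
X(23): 7·(23−14)=63≡11 → L
Y(24): 7·(24−14)=70≡18 → S
V(21): 7·(21−14)=49≡23 → X
O(14): 7·(14−14)=0 → A
Y(24): 7·(24−14)=70≡18 → S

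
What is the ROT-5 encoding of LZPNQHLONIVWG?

L(11): 11+5=16 → Q
Z(25): 25+5=30≡4 → E
P(15): 15+5=20 → U
N(13): 13+5=18 → S
Q(16): 16+5=21 → V
H(7): 7+5=12 → M
L(11): 11+5=16 → Q
O(14): 14+5=19 → T
N(13): 13+5=18 → S
I(8): 8+5=13 → N
V(21): 21+5=26≡0 → A
W(22): 22+5=27≡1 → B
G(6): 6+5=11 → L

QEUSVMQTSNABL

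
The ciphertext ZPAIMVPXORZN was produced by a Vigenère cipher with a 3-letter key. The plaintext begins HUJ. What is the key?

Subtract each crib letter from the matching ciphertext letter (mod 26):
Z(25)−H(7)=18 → S
P(15)−U(20)=-5≡21 → V
A(0)−J(9)=-9≡17 → R

SVR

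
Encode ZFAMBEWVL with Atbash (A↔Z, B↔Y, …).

AUZNYVDEO

Z(25) → A(0)
F(5) → U(20)
A(0) → Z(25)
M(12) → N(13)
B(1) → Y(24)
E(4) → V(21)
W(22) → D(3)
V(21) → E(4)
L(11) → O(14)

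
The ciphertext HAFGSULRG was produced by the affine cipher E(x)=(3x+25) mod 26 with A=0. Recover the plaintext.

The inverse of 3 mod 26 is 9, since 3·9=27≡1. Apply D(y)=9·(y−25) mod 26:
H(7): 9·(7−25)=-162≡20 → U
A(0): 9·(0−25)=-225≡9 → J
F(5): 9·(5−25)=-180≡2 → C
G(6): 9·(6−25)=-171≡11 → L
S(18): 9·(18−25)=-63≡15 → P
U(20): 9·(20−25)=-45≡7 → H
L(11): 9·(11−25)=-126≡4 → E
R(17): 9·(17−25)=-72≡6 → G
G(6): 9·(6−25)=-171≡11 → L

UJCLPHEGL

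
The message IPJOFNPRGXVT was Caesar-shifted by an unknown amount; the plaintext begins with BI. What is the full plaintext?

BICHYGIKZQOM

From the crib: I(8)−B(1)=7, so the shift is 7.
Subtract 7 from each ciphertext letter:
I(8): 8−7=1 → B
P(15): 15−7=8 → I
J(9): 9−7=2 → C
O(14): 14−7=7 → H
F(5): 5−7=-2≡24 → Y
N(13): 13−7=6 → G
P(15): 15−7=8 → I
R(17): 17−7=10 → K
G(6): 6−7=-1≡25 → Z
X(23): 23−7=16 → Q
V(21): 21−7=14 → O
T(19): 19−7=12 → M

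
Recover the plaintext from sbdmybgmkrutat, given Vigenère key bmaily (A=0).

Repeat the key across the ciphertext: bmailybmailybm
s(18)−b(1): 17 → r
b(1)−m(12): -11≡15 → p
d(3)−a(0): 3 → d
m(12)−i(8): 4 → e
y(24)−l(11): 13 → n
b(1)−y(24): -23≡3 → d
g(6)−b(1): 5 → f
m(12)−m(12): 0 → a
k(10)−a(0): 10 → k
r(17)−i(8): 9 → j
u(20)−l(11): 9 → j
t(19)−y(24): -5≡21 → v
a(0)−b(1): -1≡25 → z
t(19)−m(12): 7 → h

rpdendfakjjvzh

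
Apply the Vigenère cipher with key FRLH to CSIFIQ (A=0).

HJTMNH

Repeat the key across the message: FRLHFR
C(2)+F(5): 7 → H
S(18)+R(17): 35≡9 → J
I(8)+L(11): 19 → T
F(5)+H(7): 12 → M
I(8)+F(5): 13 → N
Q(16)+R(17): 33≡7 → H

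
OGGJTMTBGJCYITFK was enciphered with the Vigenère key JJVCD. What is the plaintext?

Repeat the key across the ciphertext: JJVCDJJVCDJJVCDJ
O(14)−J(9): 5 → F
G(6)−J(9): -3≡23 → X
G(6)−V(21): -15≡11 → L
J(9)−C(2): 7 → H
T(19)−D(3): 16 → Q
M(12)−J(9): 3 → D
T(19)−J(9): 10 → K
B(1)−V(21): -20≡6 → G
G(6)−C(2): 4 → E
J(9)−D(3): 6 → G
C(2)−J(9): -7≡19 → T
Y(24)−J(9): 15 → P
I(8)−V(21): -13≡13 → N
T(19)−C(2): 17 → R
F(5)−D(3): 2 → C
K(10)−J(9): 1 → B

FXLHQDKGEGTPNRCB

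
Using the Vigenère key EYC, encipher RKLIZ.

Repeat the key across the message: EYCEY
R(17)+E(4): 21 → V
K(10)+Y(24): 34≡8 → I
L(11)+C(2): 13 → N
I(8)+E(4): 12 → M
Z(25)+Y(24): 49≡23 → X

VINMX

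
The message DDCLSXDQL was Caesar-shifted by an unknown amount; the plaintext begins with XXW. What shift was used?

6

From the crib: D(3)−X(23)=-20≡6, so the shift is 6.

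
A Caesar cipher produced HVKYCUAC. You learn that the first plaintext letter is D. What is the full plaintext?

DRGUYQWY

From the crib: H(7)−D(3)=4, so the shift is 4.
Subtract 4 from each ciphertext letter:
H(7): 7−4=3 → D
V(21): 21−4=17 → R
K(10): 10−4=6 → G
Y(24): 24−4=20 → U
C(2): 2−4=-2≡24 → Y
U(20): 20−4=16 → Q
A(0): 0−4=-4≡22 → W
C(2): 2−4=-2≡24 → Y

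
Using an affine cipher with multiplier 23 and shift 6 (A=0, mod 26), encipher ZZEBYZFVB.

Z(25): 23·25+6=581≡9 → J
Z(25): 23·25+6=581≡9 → J
E(4): 23·4+6=98≡20 → U
B(1): 23·1+6=29≡3 → D
Y(24): 23·24+6=558≡12 → M
Z(25): 23·25+6=581≡9 → J
F(5): 23·5+6=121≡17 → R
V(21): 23·21+6=489≡21 → V
B(1): 23·1+6=29≡3 → D

JJUDMJRVD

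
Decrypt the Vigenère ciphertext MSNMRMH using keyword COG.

KEHKDGF

Repeat the key across the ciphertext: COGCOGC
M(12)−C(2): 10 → K
S(18)−O(14): 4 → E
N(13)−G(6): 7 → H
M(12)−C(2): 10 → K
R(17)−O(14): 3 → D
M(12)−G(6): 6 → G
H(7)−C(2): 5 → F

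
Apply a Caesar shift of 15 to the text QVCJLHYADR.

Q(16): 16+15=31≡5 → F
V(21): 21+15=36≡10 → K
C(2): 2+15=17 → R
J(9): 9+15=24 → Y
L(11): 11+15=26≡0 → A
H(7): 7+15=22 → W
Y(24): 24+15=39≡13 → N
A(0): 0+15=15 → P
D(3): 3+15=18 → S
R(17): 17+15=32≡6 → G

FKRYAWNPSG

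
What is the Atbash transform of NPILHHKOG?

MKROSSPLT

N(13) → M(12)
P(15) → K(10)
I(8) → R(17)
L(11) → O(14)
H(7) → S(18)
H(7) → S(18)
K(10) → P(15)
O(14) → L(11)
G(6) → T(19)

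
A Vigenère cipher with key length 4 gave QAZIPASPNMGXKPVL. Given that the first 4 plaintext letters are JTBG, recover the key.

Subtract each crib letter from the matching ciphertext letter (mod 26):
Q(16)−J(9)=7 → H
A(0)−T(19)=-19≡7 → H
Z(25)−B(1)=24 → Y
I(8)−G(6)=2 → C

HHYC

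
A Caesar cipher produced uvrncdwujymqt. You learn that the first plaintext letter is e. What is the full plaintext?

efbxmngetiwad

From the crib: u(20)−e(4)=16, so the shift is 16.
Subtract 16 from each ciphertext letter:
u(20): 20−16=4 → e
v(21): 21−16=5 → f
r(17): 17−16=1 → b
n(13): 13−16=-3≡23 → x
c(2): 2−16=-14≡12 → m
d(3): 3−16=-13≡13 → n
w(22): 22−16=6 → g
u(20): 20−16=4 → e
j(9): 9−16=-7≡19 → t
y(24): 24−16=8 → i
m(12): 12−16=-4≡22 → w
q(16): 16−16=0 → a
t(19): 19−16=3 → d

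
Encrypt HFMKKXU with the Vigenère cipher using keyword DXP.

KCBNHMX

Repeat the key across the message: DXPDXPD
H(7)+D(3): 10 → K
F(5)+X(23): 28≡2 → C
M(12)+P(15): 27≡1 → B
K(10)+D(3): 13 → N
K(10)+X(23): 33≡7 → H
X(23)+P(15): 38≡12 → M
U(20)+D(3): 23 → X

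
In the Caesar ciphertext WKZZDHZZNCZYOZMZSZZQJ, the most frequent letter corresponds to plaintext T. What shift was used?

The most frequent ciphertext letter is Z (appears 9 times).
Z is position 25; T is position 19.
Shift = 6.

6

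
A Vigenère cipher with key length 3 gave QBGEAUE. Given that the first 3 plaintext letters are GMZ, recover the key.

KPH

Subtract each crib letter from the matching ciphertext letter (mod 26):
Q(16)−G(6)=10 → K
B(1)−M(12)=-11≡15 → P
G(6)−Z(25)=-19≡7 → H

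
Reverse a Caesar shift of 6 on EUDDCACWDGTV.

YOXXWUWQXANP

E(4): 4−6=-2≡24 → Y
U(20): 20−6=14 → O
D(3): 3−6=-3≡23 → X
D(3): 3−6=-3≡23 → X
C(2): 2−6=-4≡22 → W
A(0): 0−6=-6≡20 → U
C(2): 2−6=-4≡22 → W
W(22): 22−6=16 → Q
D(3): 3−6=-3≡23 → X
G(6): 6−6=0 → A
T(19): 19−6=13 → N
V(21): 21−6=15 → P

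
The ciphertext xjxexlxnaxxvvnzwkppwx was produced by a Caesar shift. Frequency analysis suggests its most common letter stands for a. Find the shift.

23

The most frequent ciphertext letter is x (appears 7 times).
x is position 23; a is position 0.
Shift = 23.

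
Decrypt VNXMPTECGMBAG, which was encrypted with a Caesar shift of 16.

FXHWZDOMQWLKQ

V(21): 21−16=5 → F
N(13): 13−16=-3≡23 → X
X(23): 23−16=7 → H
M(12): 12−16=-4≡22 → W
P(15): 15−16=-1≡25 → Z
T(19): 19−16=3 → D
E(4): 4−16=-12≡14 → O
C(2): 2−16=-14≡12 → M
G(6): 6−16=-10≡16 → Q
M(12): 12−16=-4≡22 → W
B(1): 1−16=-15≡11 → L
A(0): 0−16=-16≡10 → K
G(6): 6−16=-10≡16 → Q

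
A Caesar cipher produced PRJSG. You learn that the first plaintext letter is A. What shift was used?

15

From the crib: P(15)−A(0)=15, so the shift is 15.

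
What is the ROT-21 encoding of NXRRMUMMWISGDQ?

N(13): 13+21=34≡8 → I
X(23): 23+21=44≡18 → S
R(17): 17+21=38≡12 → M
R(17): 17+21=38≡12 → M
M(12): 12+21=33≡7 → H
U(20): 20+21=41≡15 → P
M(12): 12+21=33≡7 → H
M(12): 12+21=33≡7 → H
W(22): 22+21=43≡17 → R
I(8): 8+21=29≡3 → D
S(18): 18+21=39≡13 → N
G(6): 6+21=27≡1 → B
D(3): 3+21=24 → Y
Q(16): 16+21=37≡11 → L

ISMMHPHHRDNBYL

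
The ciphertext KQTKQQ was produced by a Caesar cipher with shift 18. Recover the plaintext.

K(10): 10−18=-8≡18 → S
Q(16): 16−18=-2≡24 → Y
T(19): 19−18=1 → B
K(10): 10−18=-8≡18 → S
Q(16): 16−18=-2≡24 → Y
Q(16): 16−18=-2≡24 → Y

SYBSYY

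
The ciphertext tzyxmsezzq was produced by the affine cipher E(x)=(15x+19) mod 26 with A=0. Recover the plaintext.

The inverse of 15 mod 26 is 7, since 15·7=105≡1. Apply D(y)=7·(y−19) mod 26:
t(19): 7·(19−19)=0 → a
z(25): 7·(25−19)=42≡16 → q
y(24): 7·(24−19)=35≡9 → j
x(23): 7·(23−19)=28≡2 → c
m(12): 7·(12−19)=-49≡3 → d
s(18): 7·(18−19)=-7≡19 → t
e(4): 7·(4−19)=-105≡25 → z
z(25): 7·(25−19)=42≡16 → q
z(25): 7·(25−19)=42≡16 → q
q(16): 7·(16−19)=-21≡5 → f

aqjcdtzqqf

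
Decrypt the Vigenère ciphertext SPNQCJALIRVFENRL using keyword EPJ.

OAEMNAWWZNGWAYIH

Repeat the key across the ciphertext: EPJEPJEPJEPJEPJE
S(18)−E(4): 14 → O
P(15)−P(15): 0 → A
N(13)−J(9): 4 → E
Q(16)−E(4): 12 → M
C(2)−P(15): -13≡13 → N
J(9)−J(9): 0 → A
A(0)−E(4): -4≡22 → W
L(11)−P(15): -4≡22 → W
I(8)−J(9): -1≡25 → Z
R(17)−E(4): 13 → N
V(21)−P(15): 6 → G
F(5)−J(9): -4≡22 → W
E(4)−E(4): 0 → A
N(13)−P(15): -2≡24 → Y
R(17)−J(9): 8 → I
L(11)−E(4): 7 → H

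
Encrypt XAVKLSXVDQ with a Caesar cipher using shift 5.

CFAPQXCAIV

X(23): 23+5=28≡2 → C
A(0): 0+5=5 → F
V(21): 21+5=26≡0 → A
K(10): 10+5=15 → P
L(11): 11+5=16 → Q
S(18): 18+5=23 → X
X(23): 23+5=28≡2 → C
V(21): 21+5=26≡0 → A
D(3): 3+5=8 → I
Q(16): 16+5=21 → V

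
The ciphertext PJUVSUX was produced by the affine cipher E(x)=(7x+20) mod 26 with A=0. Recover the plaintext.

DRAPWAT

The inverse of 7 mod 26 is 15, since 7·15=105≡1. Apply D(y)=15·(y−20) mod 26:
P(15): 15·(15−20)=-75≡3 → D
J(9): 15·(9−20)=-165≡17 → R
U(20): 15·(20−20)=0 → A
V(21): 15·(21−20)=15 → P
S(18): 15·(18−20)=-30≡22 → W
U(20): 15·(20−20)=0 → A
X(23): 15·(23−20)=45≡19 → T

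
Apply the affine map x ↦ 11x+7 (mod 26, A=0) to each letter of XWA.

APH

X(23): 11·23+7=260≡0 → A
W(22): 11·22+7=249≡15 → P
A(0): 11·0+7=7 → H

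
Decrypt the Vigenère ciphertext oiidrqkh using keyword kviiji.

enaviiam

Repeat the key across the ciphertext: kviijikv
o(14)−k(10): 4 → e
i(8)−v(21): -13≡13 → n
i(8)−i(8): 0 → a
d(3)−i(8): -5≡21 → v
r(17)−j(9): 8 → i
q(16)−i(8): 8 → i
k(10)−k(10): 0 → a
h(7)−v(21): -14≡12 → m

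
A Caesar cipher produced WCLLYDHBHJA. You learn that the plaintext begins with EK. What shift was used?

From the crib: W(22)−E(4)=18, so the shift is 18.

18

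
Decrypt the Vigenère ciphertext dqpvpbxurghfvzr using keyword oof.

pckhbwjgmstahlm

Repeat the key across the ciphertext: oofoofoofoofoof
d(3)−o(14): -11≡15 → p
q(16)−o(14): 2 → c
p(15)−f(5): 10 → k
v(21)−o(14): 7 → h
p(15)−o(14): 1 → b
b(1)−f(5): -4≡22 → w
x(23)−o(14): 9 → j
u(20)−o(14): 6 → g
r(17)−f(5): 12 → m
g(6)−o(14): -8≡18 → s
h(7)−o(14): -7≡19 → t
f(5)−f(5): 0 → a
v(21)−o(14): 7 → h
z(25)−o(14): 11 → l
r(17)−f(5): 12 → m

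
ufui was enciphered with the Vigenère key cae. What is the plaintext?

sfqg

Repeat the key across the ciphertext: caec
u(20)−c(2): 18 → s
f(5)−a(0): 5 → f
u(20)−e(4): 16 → q
i(8)−c(2): 6 → g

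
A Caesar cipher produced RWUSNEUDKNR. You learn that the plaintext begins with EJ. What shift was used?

13

From the crib: R(17)−E(4)=13, so the shift is 13.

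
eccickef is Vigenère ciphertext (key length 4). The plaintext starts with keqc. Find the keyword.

uymg

Subtract each crib letter from the matching ciphertext letter (mod 26):
e(4)−k(10)=-6≡20 → u
c(2)−e(4)=-2≡24 → y
c(2)−q(16)=-14≡12 → m
i(8)−c(2)=6 → g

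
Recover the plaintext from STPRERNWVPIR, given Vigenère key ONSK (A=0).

Repeat the key across the ciphertext: ONSKONSKONSK
S(18)−O(14): 4 → E
T(19)−N(13): 6 → G
P(15)−S(18): -3≡23 → X
R(17)−K(10): 7 → H
E(4)−O(14): -10≡16 → Q
R(17)−N(13): 4 → E
N(13)−S(18): -5≡21 → V
W(22)−K(10): 12 → M
V(21)−O(14): 7 → H
P(15)−N(13): 2 → C
I(8)−S(18): -10≡16 → Q
R(17)−K(10): 7 → H

EGXHQEVMHCQH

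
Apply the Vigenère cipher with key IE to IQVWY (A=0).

QUDAG

Repeat the key across the message: IEIEI
I(8)+I(8): 16 → Q
Q(16)+E(4): 20 → U
V(21)+I(8): 29≡3 → D
W(22)+E(4): 26≡0 → A
Y(24)+I(8): 32≡6 → G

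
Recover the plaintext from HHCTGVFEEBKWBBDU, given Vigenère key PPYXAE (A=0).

Repeat the key across the ciphertext: PPYXAEPPYXAEPPYX
H(7)−P(15): -8≡18 → S
H(7)−P(15): -8≡18 → S
C(2)−Y(24): -22≡4 → E
T(19)−X(23): -4≡22 → W
G(6)−A(0): 6 → G
V(21)−E(4): 17 → R
F(5)−P(15): -10≡16 → Q
E(4)−P(15): -11≡15 → P
E(4)−Y(24): -20≡6 → G
B(1)−X(23): -22≡4 → E
K(10)−A(0): 10 → K
W(22)−E(4): 18 → S
B(1)−P(15): -14≡12 → M
B(1)−P(15): -14≡12 → M
D(3)−Y(24): -21≡5 → F
U(20)−X(23): -3≡23 → X

SSEWGRQPGEKSMMFX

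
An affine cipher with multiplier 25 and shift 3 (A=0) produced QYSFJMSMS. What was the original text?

NFLYURLRL

The inverse of 25 mod 26 is 25, since 25·25=625≡1. Apply D(y)=25·(y−3) mod 26:
Q(16): 25·(16−3)=325≡13 → N
Y(24): 25·(24−3)=525≡5 → F
S(18): 25·(18−3)=375≡11 → L
F(5): 25·(5−3)=50≡24 → Y
J(9): 25·(9−3)=150≡20 → U
M(12): 25·(12−3)=225≡17 → R
S(18): 25·(18−3)=375≡11 → L
M(12): 25·(12−3)=225≡17 → R
S(18): 25·(18−3)=375≡11 → L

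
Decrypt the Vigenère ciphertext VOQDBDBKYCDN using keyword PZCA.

Repeat the key across the ciphertext: PZCAPZCAPZCA
V(21)−P(15): 6 → G
O(14)−Z(25): -11≡15 → P
Q(16)−C(2): 14 → O
D(3)−A(0): 3 → D
B(1)−P(15): -14≡12 → M
D(3)−Z(25): -22≡4 → E
B(1)−C(2): -1≡25 → Z
K(10)−A(0): 10 → K
Y(24)−P(15): 9 → J
C(2)−Z(25): -23≡3 → D
D(3)−C(2): 1 → B
N(13)−A(0): 13 → N

GPODMEZKJDBN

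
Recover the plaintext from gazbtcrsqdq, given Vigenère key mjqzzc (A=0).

Repeat the key across the ciphertext: mjqzzcmjqzz
g(6)−m(12): -6≡20 → u
a(0)−j(9): -9≡17 → r
z(25)−q(16): 9 → j
b(1)−z(25): -24≡2 → c
t(19)−z(25): -6≡20 → u
c(2)−c(2): 0 → a
r(17)−m(12): 5 → f
s(18)−j(9): 9 → j
q(16)−q(16): 0 → a
d(3)−z(25): -22≡4 → e
q(16)−z(25): -9≡17 → r

urjcuafjaer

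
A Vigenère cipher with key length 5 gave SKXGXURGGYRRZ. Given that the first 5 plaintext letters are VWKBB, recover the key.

Subtract each crib letter from the matching ciphertext letter (mod 26):
S(18)−V(21)=-3≡23 → X
K(10)−W(22)=-12≡14 → O
X(23)−K(10)=13 → N
G(6)−B(1)=5 → F
X(23)−B(1)=22 → W

XONFW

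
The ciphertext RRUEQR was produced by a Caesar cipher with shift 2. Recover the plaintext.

PPSCOP

R(17): 17−2=15 → P
R(17): 17−2=15 → P
U(20): 20−2=18 → S
E(4): 4−2=2 → C
Q(16): 16−2=14 → O
R(17): 17−2=15 → P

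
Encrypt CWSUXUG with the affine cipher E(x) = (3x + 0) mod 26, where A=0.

GOCIRIS

C(2): 3·2+0=6 → G
W(22): 3·22+0=66≡14 → O
S(18): 3·18+0=54≡2 → C
U(20): 3·20+0=60≡8 → I
X(23): 3·23+0=69≡17 → R
U(20): 3·20+0=60≡8 → I
G(6): 3·6+0=18 → S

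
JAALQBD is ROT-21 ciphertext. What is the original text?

J(9): 9−21=-12≡14 → O
A(0): 0−21=-21≡5 → F
A(0): 0−21=-21≡5 → F
L(11): 11−21=-10≡16 → Q
Q(16): 16−21=-5≡21 → V
B(1): 1−21=-20≡6 → G
D(3): 3−21=-18≡8 → I

OFFQVGI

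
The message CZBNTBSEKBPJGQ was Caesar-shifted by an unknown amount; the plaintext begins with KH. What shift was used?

18

From the crib: C(2)−K(10)=-8≡18, so the shift is 18.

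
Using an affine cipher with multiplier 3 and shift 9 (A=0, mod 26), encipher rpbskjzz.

icmlnkgg

r(17): 3·17+9=60≡8 → i
p(15): 3·15+9=54≡2 → c
b(1): 3·1+9=12 → m
s(18): 3·18+9=63≡11 → l
k(10): 3·10+9=39≡13 → n
j(9): 3·9+9=36≡10 → k
z(25): 3·25+9=84≡6 → g
z(25): 3·25+9=84≡6 → g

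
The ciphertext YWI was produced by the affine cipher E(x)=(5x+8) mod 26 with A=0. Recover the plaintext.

YIA

The inverse of 5 mod 26 is 21, since 5·21=105≡1. Apply D(y)=21·(y−8) mod 26:
Y(24): 21·(24−8)=336≡24 → Y
W(22): 21·(22−8)=294≡8 → I
I(8): 21·(8−8)=0 → A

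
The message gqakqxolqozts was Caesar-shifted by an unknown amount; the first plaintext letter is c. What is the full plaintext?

cmwgmtkhmkvpo

From the crib: g(6)−c(2)=4, so the shift is 4.
Subtract 4 from each ciphertext letter:
g(6): 6−4=2 → c
q(16): 16−4=12 → m
a(0): 0−4=-4≡22 → w
k(10): 10−4=6 → g
q(16): 16−4=12 → m
x(23): 23−4=19 → t
o(14): 14−4=10 → k
l(11): 11−4=7 → h
q(16): 16−4=12 → m
o(14): 14−4=10 → k
z(25): 25−4=21 → v
t(19): 19−4=15 → p
s(18): 18−4=14 → o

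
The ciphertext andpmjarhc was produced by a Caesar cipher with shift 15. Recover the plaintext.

a(0): 0−15=-15≡11 → l
n(13): 13−15=-2≡24 → y
d(3): 3−15=-12≡14 → o
p(15): 15−15=0 → a
m(12): 12−15=-3≡23 → x
j(9): 9−15=-6≡20 → u
a(0): 0−15=-15≡11 → l
r(17): 17−15=2 → c
h(7): 7−15=-8≡18 → s
c(2): 2−15=-13≡13 → n

lyoaxulcsn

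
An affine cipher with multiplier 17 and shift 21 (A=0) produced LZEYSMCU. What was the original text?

EOZRJBFD

The inverse of 17 mod 26 is 23, since 17·23=391≡1. Apply D(y)=23·(y−21) mod 26:
L(11): 23·(11−21)=-230≡4 → E
Z(25): 23·(25−21)=92≡14 → O
E(4): 23·(4−21)=-391≡25 → Z
Y(24): 23·(24−21)=69≡17 → R
S(18): 23·(18−21)=-69≡9 → J
M(12): 23·(12−21)=-207≡1 → B
C(2): 23·(2−21)=-437≡5 → F
U(20): 23·(20−21)=-23≡3 → D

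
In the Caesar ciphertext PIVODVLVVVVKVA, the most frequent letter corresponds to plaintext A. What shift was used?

21

The most frequent ciphertext letter is V (appears 7 times).
V is position 21; A is position 0.
Shift = 21.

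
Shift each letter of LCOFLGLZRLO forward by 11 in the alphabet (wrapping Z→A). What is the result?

WNZQWRWKCWZ

L(11): 11+11=22 → W
C(2): 2+11=13 → N
O(14): 14+11=25 → Z
F(5): 5+11=16 → Q
L(11): 11+11=22 → W
G(6): 6+11=17 → R
L(11): 11+11=22 → W
Z(25): 25+11=36≡10 → K
R(17): 17+11=28≡2 → C
L(11): 11+11=22 → W
O(14): 14+11=25 → Z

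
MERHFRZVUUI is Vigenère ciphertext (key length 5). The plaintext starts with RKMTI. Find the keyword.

Subtract each crib letter from the matching ciphertext letter (mod 26):
M(12)−R(17)=-5≡21 → V
E(4)−K(10)=-6≡20 → U
R(17)−M(12)=5 → F
H(7)−T(19)=-12≡14 → O
F(5)−I(8)=-3≡23 → X

VUFOX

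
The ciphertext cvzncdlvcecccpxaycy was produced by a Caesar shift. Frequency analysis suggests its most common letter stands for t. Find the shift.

9

The most frequent ciphertext letter is c (appears 7 times).
c is position 2; t is position 19.
Shift = -17≡9.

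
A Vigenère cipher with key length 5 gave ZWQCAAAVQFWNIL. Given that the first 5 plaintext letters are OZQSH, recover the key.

LXAKT

Subtract each crib letter from the matching ciphertext letter (mod 26):
Z(25)−O(14)=11 → L
W(22)−Z(25)=-3≡23 → X
Q(16)−Q(16)=0 → A
C(2)−S(18)=-16≡10 → K
A(0)−H(7)=-7≡19 → T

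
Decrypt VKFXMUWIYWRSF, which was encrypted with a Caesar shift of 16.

V(21): 21−16=5 → F
K(10): 10−16=-6≡20 → U
F(5): 5−16=-11≡15 → P
X(23): 23−16=7 → H
M(12): 12−16=-4≡22 → W
U(20): 20−16=4 → E
W(22): 22−16=6 → G
I(8): 8−16=-8≡18 → S
Y(24): 24−16=8 → I
W(22): 22−16=6 → G
R(17): 17−16=1 → B
S(18): 18−16=2 → C
F(5): 5−16=-11≡15 → P

FUPHWEGSIGBCP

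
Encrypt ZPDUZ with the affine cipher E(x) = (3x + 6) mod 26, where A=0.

DZPOD

Z(25): 3·25+6=81≡3 → D
P(15): 3·15+6=51≡25 → Z
D(3): 3·3+6=15 → P
U(20): 3·20+6=66≡14 → O
Z(25): 3·25+6=81≡3 → D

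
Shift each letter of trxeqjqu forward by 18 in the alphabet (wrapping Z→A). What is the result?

ljpwibim

t(19): 19+18=37≡11 → l
r(17): 17+18=35≡9 → j
x(23): 23+18=41≡15 → p
e(4): 4+18=22 → w
q(16): 16+18=34≡8 → i
j(9): 9+18=27≡1 → b
q(16): 16+18=34≡8 → i
u(20): 20+18=38≡12 → m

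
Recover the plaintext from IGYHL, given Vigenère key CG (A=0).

Repeat the key across the ciphertext: CGCGC
I(8)−C(2): 6 → G
G(6)−G(6): 0 → A
Y(24)−C(2): 22 → W
H(7)−G(6): 1 → B
L(11)−C(2): 9 → J

GAWBJ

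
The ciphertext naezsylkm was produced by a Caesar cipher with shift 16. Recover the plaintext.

n(13): 13−16=-3≡23 → x
a(0): 0−16=-16≡10 → k
e(4): 4−16=-12≡14 → o
z(25): 25−16=9 → j
s(18): 18−16=2 → c
y(24): 24−16=8 → i
l(11): 11−16=-5≡21 → v
k(10): 10−16=-6≡20 → u
m(12): 12−16=-4≡22 → w

xkojcivuw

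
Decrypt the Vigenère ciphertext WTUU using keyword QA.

GTEU

Repeat the key across the ciphertext: QAQA
W(22)−Q(16): 6 → G
T(19)−A(0): 19 → T
U(20)−Q(16): 4 → E
U(20)−A(0): 20 → U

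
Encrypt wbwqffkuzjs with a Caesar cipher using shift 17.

w(22): 22+17=39≡13 → n
b(1): 1+17=18 → s
w(22): 22+17=39≡13 → n
q(16): 16+17=33≡7 → h
f(5): 5+17=22 → w
f(5): 5+17=22 → w
k(10): 10+17=27≡1 → b
u(20): 20+17=37≡11 → l
z(25): 25+17=42≡16 → q
j(9): 9+17=26≡0 → a
s(18): 18+17=35≡9 → j

nsnhwwblqaj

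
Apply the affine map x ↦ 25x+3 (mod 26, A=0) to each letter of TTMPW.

KKROH

T(19): 25·19+3=478≡10 → K
T(19): 25·19+3=478≡10 → K
M(12): 25·12+3=303≡17 → R
P(15): 25·15+3=378≡14 → O
W(22): 25·22+3=553≡7 → H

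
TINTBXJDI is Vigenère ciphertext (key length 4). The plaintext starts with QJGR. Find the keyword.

Subtract each crib letter from the matching ciphertext letter (mod 26):
T(19)−Q(16)=3 → D
I(8)−J(9)=-1≡25 → Z
N(13)−G(6)=7 → H
T(19)−R(17)=2 → C

DZHC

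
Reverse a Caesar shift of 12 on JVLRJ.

XJZFX

J(9): 9−12=-3≡23 → X
V(21): 21−12=9 → J
L(11): 11−12=-1≡25 → Z
R(17): 17−12=5 → F
J(9): 9−12=-3≡23 → X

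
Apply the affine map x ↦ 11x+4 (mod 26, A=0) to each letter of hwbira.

dmpoje

h(7): 11·7+4=81≡3 → d
w(22): 11·22+4=246≡12 → m
b(1): 11·1+4=15 → p
i(8): 11·8+4=92≡14 → o
r(17): 11·17+4=191≡9 → j
a(0): 11·0+4=4 → e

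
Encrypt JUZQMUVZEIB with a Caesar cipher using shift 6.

PAFWSABFKOH

J(9): 9+6=15 → P
U(20): 20+6=26≡0 → A
Z(25): 25+6=31≡5 → F
Q(16): 16+6=22 → W
M(12): 12+6=18 → S
U(20): 20+6=26≡0 → A
V(21): 21+6=27≡1 → B
Z(25): 25+6=31≡5 → F
E(4): 4+6=10 → K
I(8): 8+6=14 → O
B(1): 1+6=7 → H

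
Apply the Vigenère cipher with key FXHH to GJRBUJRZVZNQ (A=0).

Repeat the key across the message: FXHHFXHHFXHH
G(6)+F(5): 11 → L
J(9)+X(23): 32≡6 → G
R(17)+H(7): 24 → Y
B(1)+H(7): 8 → I
U(20)+F(5): 25 → Z
J(9)+X(23): 32≡6 → G
R(17)+H(7): 24 → Y
Z(25)+H(7): 32≡6 → G
V(21)+F(5): 26≡0 → A
Z(25)+X(23): 48≡22 → W
N(13)+H(7): 20 → U
Q(16)+H(7): 23 → X

LGYIZGYGAWUX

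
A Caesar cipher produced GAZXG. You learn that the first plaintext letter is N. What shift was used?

From the crib: G(6)−N(13)=-7≡19, so the shift is 19.

19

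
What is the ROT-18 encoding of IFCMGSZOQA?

AXUEYKRGIS

I(8): 8+18=26≡0 → A
F(5): 5+18=23 → X
C(2): 2+18=20 → U
M(12): 12+18=30≡4 → E
G(6): 6+18=24 → Y
S(18): 18+18=36≡10 → K
Z(25): 25+18=43≡17 → R
O(14): 14+18=32≡6 → G
Q(16): 16+18=34≡8 → I
A(0): 0+18=18 → S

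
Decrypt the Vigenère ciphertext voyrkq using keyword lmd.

Repeat the key across the ciphertext: lmdlmd
v(21)−l(11): 10 → k
o(14)−m(12): 2 → c
y(24)−d(3): 21 → v
r(17)−l(11): 6 → g
k(10)−m(12): -2≡24 → y
q(16)−d(3): 13 → n

kcvgyn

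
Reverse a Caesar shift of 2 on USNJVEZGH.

SQLHTCXEF

U(20): 20−2=18 → S
S(18): 18−2=16 → Q
N(13): 13−2=11 → L
J(9): 9−2=7 → H
V(21): 21−2=19 → T
E(4): 4−2=2 → C
Z(25): 25−2=23 → X
G(6): 6−2=4 → E
H(7): 7−2=5 → F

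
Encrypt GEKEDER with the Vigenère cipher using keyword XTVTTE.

DXFXWIO

Repeat the key across the message: XTVTTEX
G(6)+X(23): 29≡3 → D
E(4)+T(19): 23 → X
K(10)+V(21): 31≡5 → F
E(4)+T(19): 23 → X
D(3)+T(19): 22 → W
E(4)+E(4): 8 → I
R(17)+X(23): 40≡14 → O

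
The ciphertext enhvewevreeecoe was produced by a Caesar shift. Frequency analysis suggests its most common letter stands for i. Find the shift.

The most frequent ciphertext letter is e (appears 7 times).
e is position 4; i is position 8.
Shift = -4≡22.

22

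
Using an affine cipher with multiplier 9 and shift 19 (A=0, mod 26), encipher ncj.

n(13): 9·13+19=136≡6 → g
c(2): 9·2+19=37≡11 → l
j(9): 9·9+19=100≡22 → w

glw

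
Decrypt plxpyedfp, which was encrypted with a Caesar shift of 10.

fbnfoutvf

p(15): 15−10=5 → f
l(11): 11−10=1 → b
x(23): 23−10=13 → n
p(15): 15−10=5 → f
y(24): 24−10=14 → o
e(4): 4−10=-6≡20 → u
d(3): 3−10=-7≡19 → t
f(5): 5−10=-5≡21 → v
p(15): 15−10=5 → f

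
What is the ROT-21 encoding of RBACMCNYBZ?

MWVXHXITWU

R(17): 17+21=38≡12 → M
B(1): 1+21=22 → W
A(0): 0+21=21 → V
C(2): 2+21=23 → X
M(12): 12+21=33≡7 → H
C(2): 2+21=23 → X
N(13): 13+21=34≡8 → I
Y(24): 24+21=45≡19 → T
B(1): 1+21=22 → W
Z(25): 25+21=46≡20 → U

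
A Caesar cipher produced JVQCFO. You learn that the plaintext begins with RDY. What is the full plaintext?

RDYKNW

From the crib: J(9)−R(17)=-8≡18, so the shift is 18.
Subtract 18 from each ciphertext letter:
J(9): 9−18=-9≡17 → R
V(21): 21−18=3 → D
Q(16): 16−18=-2≡24 → Y
C(2): 2−18=-16≡10 → K
F(5): 5−18=-13≡13 → N
O(14): 14−18=-4≡22 → W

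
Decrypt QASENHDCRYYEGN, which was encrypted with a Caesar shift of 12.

EOGSBVRQFMMSUB

Q(16): 16−12=4 → E
A(0): 0−12=-12≡14 → O
S(18): 18−12=6 → G
E(4): 4−12=-8≡18 → S
N(13): 13−12=1 → B
H(7): 7−12=-5≡21 → V
D(3): 3−12=-9≡17 → R
C(2): 2−12=-10≡16 → Q
R(17): 17−12=5 → F
Y(24): 24−12=12 → M
Y(24): 24−12=12 → M
E(4): 4−12=-8≡18 → S
G(6): 6−12=-6≡20 → U
N(13): 13−12=1 → B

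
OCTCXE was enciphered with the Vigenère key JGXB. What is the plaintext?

Repeat the key across the ciphertext: JGXBJG
O(14)−J(9): 5 → F
C(2)−G(6): -4≡22 → W
T(19)−X(23): -4≡22 → W
C(2)−B(1): 1 → B
X(23)−J(9): 14 → O
E(4)−G(6): -2≡24 → Y

FWWBOY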